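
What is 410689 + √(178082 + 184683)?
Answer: 410689 + √362765 ≈ 4.1129e+5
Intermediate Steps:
410689 + √(178082 + 184683) = 410689 + √362765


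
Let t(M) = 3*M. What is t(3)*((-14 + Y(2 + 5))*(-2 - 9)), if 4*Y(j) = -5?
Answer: 6039/4 ≈ 1509.8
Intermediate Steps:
Y(j) = -5/4 (Y(j) = (¼)*(-5) = -5/4)
t(3)*((-14 + Y(2 + 5))*(-2 - 9)) = (3*3)*((-14 - 5/4)*(-2 - 9)) = 9*(-61/4*(-11)) = 9*(671/4) = 6039/4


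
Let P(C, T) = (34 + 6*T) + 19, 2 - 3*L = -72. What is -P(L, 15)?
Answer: -143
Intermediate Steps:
L = 74/3 (L = ⅔ - ⅓*(-72) = ⅔ + 24 = 74/3 ≈ 24.667)
P(C, T) = 53 + 6*T
-P(L, 15) = -(53 + 6*15) = -(53 + 90) = -1*143 = -143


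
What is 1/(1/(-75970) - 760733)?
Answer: -75970/57792886011 ≈ -1.3145e-6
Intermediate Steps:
1/(1/(-75970) - 760733) = 1/(-1/75970 - 760733) = 1/(-57792886011/75970) = -75970/57792886011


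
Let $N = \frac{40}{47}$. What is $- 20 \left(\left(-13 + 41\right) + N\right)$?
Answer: $- \frac{27120}{47} \approx -577.02$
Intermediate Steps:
$N = \frac{40}{47}$ ($N = 40 \cdot \frac{1}{47} = \frac{40}{47} \approx 0.85106$)
$- 20 \left(\left(-13 + 41\right) + N\right) = - 20 \left(\left(-13 + 41\right) + \frac{40}{47}\right) = - 20 \left(28 + \frac{40}{47}\right) = \left(-20\right) \frac{1356}{47} = - \frac{27120}{47}$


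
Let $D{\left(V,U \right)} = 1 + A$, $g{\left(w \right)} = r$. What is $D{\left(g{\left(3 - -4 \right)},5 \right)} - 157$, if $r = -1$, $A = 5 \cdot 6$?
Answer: $-126$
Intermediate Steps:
$A = 30$
$g{\left(w \right)} = -1$
$D{\left(V,U \right)} = 31$ ($D{\left(V,U \right)} = 1 + 30 = 31$)
$D{\left(g{\left(3 - -4 \right)},5 \right)} - 157 = 31 - 157 = -126$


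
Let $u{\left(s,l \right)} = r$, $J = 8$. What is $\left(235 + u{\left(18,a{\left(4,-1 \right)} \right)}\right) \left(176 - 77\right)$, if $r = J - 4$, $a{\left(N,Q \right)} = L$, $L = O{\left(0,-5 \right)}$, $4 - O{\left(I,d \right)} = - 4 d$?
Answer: $23661$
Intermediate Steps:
$O{\left(I,d \right)} = 4 + 4 d$ ($O{\left(I,d \right)} = 4 - - 4 d = 4 + 4 d$)
$L = -16$ ($L = 4 + 4 \left(-5\right) = 4 - 20 = -16$)
$a{\left(N,Q \right)} = -16$
$r = 4$ ($r = 8 - 4 = 4$)
$u{\left(s,l \right)} = 4$
$\left(235 + u{\left(18,a{\left(4,-1 \right)} \right)}\right) \left(176 - 77\right) = \left(235 + 4\right) \left(176 - 77\right) = 239 \cdot 99 = 23661$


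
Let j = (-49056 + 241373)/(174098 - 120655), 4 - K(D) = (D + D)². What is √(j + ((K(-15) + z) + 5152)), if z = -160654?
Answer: 3*I*√49631837137519/53443 ≈ 395.47*I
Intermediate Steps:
K(D) = 4 - 4*D² (K(D) = 4 - (D + D)² = 4 - (2*D)² = 4 - 4*D²)
j = 192317/53443 ≈ 3.5985
√(j + ((K(-15) + z) + 5152)) = √(192317/53443 + (((4 - 4*(-15)²) - 160654) + 5152)) = √(192317/53443 + (((4 - 4*225) - 160654) + 5152)) = √(192317/53443 + (((4 - 900) - 160654) + 5152)) = √(192317/53443 + ((-896 - 160654) + 5152)) = √(192317/53443 + (-161550 + 5152)) = √(192317/53443 - 156398) = √(-8358185997/53443) = 3*I*√49631837137519/53443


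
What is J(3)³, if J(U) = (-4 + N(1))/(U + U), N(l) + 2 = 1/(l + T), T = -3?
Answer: -2197/1728 ≈ -1.2714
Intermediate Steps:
N(l) = -2 + 1/(-3 + l) (N(l) = -2 + 1/(l - 3) = -2 + 1/(-3 + l))
J(U) = -13/(4*U) (J(U) = (-4 + (7 - 2*1)/(-3 + 1))/(U + U) = (-4 + (7 - 2)/(-2))/((2*U)) = (-4 - ½*5)*(1/(2*U)) = (-4 - 5/2)*(1/(2*U)) = -13/(4*U))
J(3)³ = (-13/4/3)³ = (-13/4*⅓)³ = (-13/12)³ = -2197/1728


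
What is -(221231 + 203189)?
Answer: -424420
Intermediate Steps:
-(221231 + 203189) = -1*424420 = -424420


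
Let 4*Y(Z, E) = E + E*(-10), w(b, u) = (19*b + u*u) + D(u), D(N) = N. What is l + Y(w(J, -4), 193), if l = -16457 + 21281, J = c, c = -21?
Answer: 17559/4 ≈ 4389.8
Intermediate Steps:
J = -21
w(b, u) = u + u² + 19*b (w(b, u) = (19*b + u*u) + u = (19*b + u²) + u = (u² + 19*b) + u = u + u² + 19*b)
Y(Z, E) = -9*E/4 (Y(Z, E) = (E + E*(-10))/4 = (E - 10*E)/4 = (-9*E)/4 = -9*E/4)
l = 4824
l + Y(w(J, -4), 193) = 4824 - 9/4*193 = 4824 - 1737/4 = 17559/4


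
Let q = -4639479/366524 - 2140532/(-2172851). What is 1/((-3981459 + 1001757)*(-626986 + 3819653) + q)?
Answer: -796402039924/7576328895910991302956077 ≈ -1.0512e-13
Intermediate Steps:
q = -9296340233861/796402039924 (q = -4639479*1/366524 - 2140532*(-1/2172851) = -4639479/366524 + 2140532/2172851 = -9296340233861/796402039924 ≈ -11.673)
1/((-3981459 + 1001757)*(-626986 + 3819653) + q) = 1/((-3981459 + 1001757)*(-626986 + 3819653) - 9296340233861/796402039924) = 1/(-2979702*3192667 - 9296340233861/796402039924) = 1/(-9513196245234 - 9296340233861/796402039924) = 1/(-7576328895910991302956077/796402039924) = -796402039924/7576328895910991302956077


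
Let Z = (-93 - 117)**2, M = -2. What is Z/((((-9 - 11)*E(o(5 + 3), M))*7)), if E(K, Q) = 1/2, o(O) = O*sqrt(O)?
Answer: -630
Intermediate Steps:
o(O) = O**(3/2)
E(K, Q) = 1/2
Z = 44100 (Z = (-210)**2 = 44100)
Z/((((-9 - 11)*E(o(5 + 3), M))*7)) = 44100/((((-9 - 11)*(1/2))*7)) = 44100/((-20*1/2*7)) = 44100/((-10*7)) = 44100/(-70) = 44100*(-1/70) = -630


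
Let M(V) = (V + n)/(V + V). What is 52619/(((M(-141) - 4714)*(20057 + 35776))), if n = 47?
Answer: -52619/263178151 ≈ -0.00019994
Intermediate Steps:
M(V) = (47 + V)/(2*V) (M(V) = (V + 47)/(V + V) = (47 + V)/((2*V)) = (47 + V)*(1/(2*V)) = (47 + V)/(2*V))
52619/(((M(-141) - 4714)*(20057 + 35776))) = 52619/((((1/2)*(47 - 141)/(-141) - 4714)*(20057 + 35776))) = 52619/((((1/2)*(-1/141)*(-94) - 4714)*55833)) = 52619/(((1/3 - 4714)*55833)) = 52619/((-14141/3*55833)) = 52619/(-263178151) = 52619*(-1/263178151) = -52619/263178151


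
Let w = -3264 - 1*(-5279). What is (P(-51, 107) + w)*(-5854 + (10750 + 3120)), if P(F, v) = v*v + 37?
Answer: 108224016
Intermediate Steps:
P(F, v) = 37 + v² (P(F, v) = v² + 37 = 37 + v²)
w = 2015 (w = -3264 + 5279 = 2015)
(P(-51, 107) + w)*(-5854 + (10750 + 3120)) = ((37 + 107²) + 2015)*(-5854 + (10750 + 3120)) = ((37 + 11449) + 2015)*(-5854 + 13870) = (11486 + 2015)*8016 = 13501*8016 = 108224016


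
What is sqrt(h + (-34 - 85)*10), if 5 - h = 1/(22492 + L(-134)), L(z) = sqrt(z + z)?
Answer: sqrt(2)*sqrt((-26653021 - 2370*I*sqrt(67))/(11246 + I*sqrt(67)))/2 ≈ 4.7003e-10 + 34.424*I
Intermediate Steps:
L(z) = sqrt(2)*sqrt(z) (L(z) = sqrt(2*z) = sqrt(2)*sqrt(z))
h = 5 - 1/(22492 + 2*I*sqrt(67)) (h = 5 - 1/(22492 + sqrt(2)*sqrt(-134)) = 5 - 1/(22492 + sqrt(2)*(I*sqrt(134))) = 5 - 1/(22492 + 2*I*sqrt(67)) ≈ 5.0 + 3.236e-8*I)
sqrt(h + (-34 - 85)*10) = sqrt((632357292/126472583 + I*sqrt(67)/252945166) + (-34 - 85)*10) = sqrt((632357292/126472583 + I*sqrt(67)/252945166) - 119*10) = sqrt((632357292/126472583 + I*sqrt(67)/252945166) - 1190) = sqrt(-149870016478/126472583 + I*sqrt(67)/252945166)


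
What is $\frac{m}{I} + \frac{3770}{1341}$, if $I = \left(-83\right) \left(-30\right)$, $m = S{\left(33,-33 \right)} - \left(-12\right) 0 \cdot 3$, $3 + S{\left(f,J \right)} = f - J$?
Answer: $\frac{3157261}{1113030} \approx 2.8366$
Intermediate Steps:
$S{\left(f,J \right)} = -3 + f - J$ ($S{\left(f,J \right)} = -3 - \left(J - f\right) = -3 + f - J$)
$m = 63$ ($m = \left(-3 + 33 - -33\right) - \left(-12\right) 0 \cdot 3 = \left(-3 + 33 + 33\right) - 0 \cdot 3 = 63 - 0 = 63 + 0 = 63$)
$I = 2490$
$\frac{m}{I} + \frac{3770}{1341} = \frac{63}{2490} + \frac{3770}{1341} = 63 \cdot \frac{1}{2490} + 3770 \cdot \frac{1}{1341} = \frac{21}{830} + \frac{3770}{1341} = \frac{3157261}{1113030}$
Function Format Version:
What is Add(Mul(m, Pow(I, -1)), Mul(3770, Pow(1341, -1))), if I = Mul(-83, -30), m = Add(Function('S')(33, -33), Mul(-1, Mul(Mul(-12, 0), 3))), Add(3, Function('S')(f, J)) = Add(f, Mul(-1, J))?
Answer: Rational(3157261, 1113030) ≈ 2.8366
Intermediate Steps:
Function('S')(f, J) = Add(-3, f, Mul(-1, J)) (Function('S')(f, J) = Add(-3, Add(f, Mul(-1, J))) = Add(-3, f, Mul(-1, J)))
m = 63 (m = Add(Add(-3, 33, Mul(-1, -33)), Mul(-1, Mul(Mul(-12, 0), 3))) = Add(Add(-3, 33, 33), Mul(-1, Mul(0, 3))) = Add(63, Mul(-1, 0)) = Add(63, 0) = 63)
I = 2490
Add(Mul(m, Pow(I, -1)), Mul(3770, Pow(1341, -1))) = Add(Mul(63, Pow(2490, -1)), Mul(3770, Pow(1341, -1))) = Add(Mul(63, Rational(1, 2490)), Mul(3770, Rational(1, 1341))) = Add(Rational(21, 830), Rational(3770, 1341)) = Rational(3157261, 1113030)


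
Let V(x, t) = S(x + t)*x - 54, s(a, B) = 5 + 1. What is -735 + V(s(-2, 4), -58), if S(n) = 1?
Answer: -783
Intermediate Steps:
s(a, B) = 6
V(x, t) = -54 + x (V(x, t) = 1*x - 54 = x - 54 = -54 + x)
-735 + V(s(-2, 4), -58) = -735 + (-54 + 6) = -735 - 48 = -783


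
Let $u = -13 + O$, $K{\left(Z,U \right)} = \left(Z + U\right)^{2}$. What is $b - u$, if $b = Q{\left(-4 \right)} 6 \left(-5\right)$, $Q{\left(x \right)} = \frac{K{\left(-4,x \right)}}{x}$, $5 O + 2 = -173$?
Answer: $528$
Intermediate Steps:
$O = -35$ ($O = - \frac{2}{5} + \frac{1}{5} \left(-173\right) = - \frac{2}{5} - \frac{173}{5} = -35$)
$K{\left(Z,U \right)} = \left(U + Z\right)^{2}$
$Q{\left(x \right)} = \frac{\left(-4 + x\right)^{2}}{x}$ ($Q{\left(x \right)} = \frac{\left(x - 4\right)^{2}}{x} = \frac{\left(-4 + x\right)^{2}}{x}$)
$b = 480$ ($b = \frac{\left(-4 - 4\right)^{2}}{-4} \cdot 6 \left(-5\right) = - \frac{\left(-8\right)^{2}}{4} \cdot 6 \left(-5\right) = \left(- \frac{1}{4}\right) 64 \cdot 6 \left(-5\right) = \left(-16\right) 6 \left(-5\right) = \left(-96\right) \left(-5\right) = 480$)
$u = -48$ ($u = -13 - 35 = -48$)
$b - u = 480 - -48 = 480 + 48 = 528$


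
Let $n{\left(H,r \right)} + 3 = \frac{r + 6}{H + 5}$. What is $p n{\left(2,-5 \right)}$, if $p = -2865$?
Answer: $\frac{57300}{7} \approx 8185.7$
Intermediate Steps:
$n{\left(H,r \right)} = -3 + \frac{6 + r}{5 + H}$ ($n{\left(H,r \right)} = -3 + \frac{r + 6}{H + 5} = -3 + \frac{6 + r}{5 + H}$)
$p n{\left(2,-5 \right)} = - 2865 \frac{-9 - 5 - 6}{5 + 2} = - 2865 \frac{-9 - 5 - 6}{7} = - 2865 \cdot \frac{1}{7} \left(-20\right) = \left(-2865\right) \left(- \frac{20}{7}\right) = \frac{57300}{7}$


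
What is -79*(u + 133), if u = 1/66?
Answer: -693541/66 ≈ -10508.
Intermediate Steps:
u = 1/66 ≈ 0.015152
-79*(u + 133) = -79*(1/66 + 133) = -79*8779/66 = -693541/66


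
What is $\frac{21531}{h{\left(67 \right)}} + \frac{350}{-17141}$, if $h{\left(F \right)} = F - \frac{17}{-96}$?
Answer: $\frac{35427778466}{110542309} \approx 320.49$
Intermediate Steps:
$h{\left(F \right)} = \frac{17}{96} + F$ ($h{\left(F \right)} = F - 17 \left(- \frac{1}{96}\right) = F - - \frac{17}{96} = F + \frac{17}{96} = \frac{17}{96} + F$)
$\frac{21531}{h{\left(67 \right)}} + \frac{350}{-17141} = \frac{21531}{\frac{17}{96} + 67} + \frac{350}{-17141} = \frac{21531}{\frac{6449}{96}} + 350 \left(- \frac{1}{17141}\right) = 21531 \cdot \frac{96}{6449} - \frac{350}{17141} = \frac{2066976}{6449} - \frac{350}{17141} = \frac{35427778466}{110542309}$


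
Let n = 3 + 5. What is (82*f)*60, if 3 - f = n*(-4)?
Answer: 172200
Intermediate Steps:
n = 8
f = 35 (f = 3 - 8*(-4) = 3 - 1*(-32) = 3 + 32 = 35)
(82*f)*60 = (82*35)*60 = 2870*60 = 172200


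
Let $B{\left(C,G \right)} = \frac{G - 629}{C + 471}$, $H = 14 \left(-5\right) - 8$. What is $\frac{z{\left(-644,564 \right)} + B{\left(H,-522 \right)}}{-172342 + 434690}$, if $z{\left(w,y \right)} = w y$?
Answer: $- \frac{142745039}{103102764} \approx -1.3845$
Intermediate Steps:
$H = -78$ ($H = -70 - 8 = -78$)
$B{\left(C,G \right)} = \frac{-629 + G}{471 + C}$
$\frac{z{\left(-644,564 \right)} + B{\left(H,-522 \right)}}{-172342 + 434690} = \frac{\left(-644\right) 564 + \frac{-629 - 522}{471 - 78}}{-172342 + 434690} = \frac{-363216 + \frac{1}{393} \left(-1151\right)}{262348} = \left(-363216 + \frac{1}{393} \left(-1151\right)\right) \frac{1}{262348} = \left(-363216 - \frac{1151}{393}\right) \frac{1}{262348} = \left(- \frac{142745039}{393}\right) \frac{1}{262348} = - \frac{142745039}{103102764}$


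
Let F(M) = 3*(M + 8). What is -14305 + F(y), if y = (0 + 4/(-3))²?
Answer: -42827/3 ≈ -14276.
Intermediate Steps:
y = 16/9 (y = (0 + 4*(-⅓))² = (0 - 4/3)² = (-4/3)² = 16/9 ≈ 1.7778)
F(M) = 24 + 3*M (F(M) = 3*(8 + M) = 24 + 3*M)
-14305 + F(y) = -14305 + (24 + 3*(16/9)) = -14305 + (24 + 16/3) = -14305 + 88/3 = -42827/3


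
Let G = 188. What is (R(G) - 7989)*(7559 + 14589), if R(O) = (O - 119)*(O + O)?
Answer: 397667340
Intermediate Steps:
R(O) = 2*O*(-119 + O) (R(O) = (-119 + O)*(2*O) = 2*O*(-119 + O))
(R(G) - 7989)*(7559 + 14589) = (2*188*(-119 + 188) - 7989)*(7559 + 14589) = (2*188*69 - 7989)*22148 = (25944 - 7989)*22148 = 17955*22148 = 397667340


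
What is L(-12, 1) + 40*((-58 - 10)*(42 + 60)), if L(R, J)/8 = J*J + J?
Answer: -277424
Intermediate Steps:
L(R, J) = 8*J + 8*J² (L(R, J) = 8*(J*J + J) = 8*(J² + J) = 8*(J + J²) = 8*J + 8*J²)
L(-12, 1) + 40*((-58 - 10)*(42 + 60)) = 8*1*(1 + 1) + 40*((-58 - 10)*(42 + 60)) = 8*1*2 + 40*(-68*102) = 16 + 40*(-6936) = 16 - 277440 = -277424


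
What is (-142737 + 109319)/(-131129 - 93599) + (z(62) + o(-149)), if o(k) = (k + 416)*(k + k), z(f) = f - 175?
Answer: -1279004921/16052 ≈ -79679.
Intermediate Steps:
z(f) = -175 + f
o(k) = 2*k*(416 + k) (o(k) = (416 + k)*(2*k) = 2*k*(416 + k))
(-142737 + 109319)/(-131129 - 93599) + (z(62) + o(-149)) = (-142737 + 109319)/(-131129 - 93599) + ((-175 + 62) + 2*(-149)*(416 - 149)) = -33418/(-224728) + (-113 + 2*(-149)*267) = -33418*(-1/224728) + (-113 - 79566) = 2387/16052 - 79679 = -1279004921/16052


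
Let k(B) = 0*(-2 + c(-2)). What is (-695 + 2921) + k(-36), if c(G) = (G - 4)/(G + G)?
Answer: 2226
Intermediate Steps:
c(G) = (-4 + G)/(2*G) (c(G) = (-4 + G)/((2*G)) = (-4 + G)*(1/(2*G)) = (-4 + G)/(2*G))
k(B) = 0 (k(B) = 0*(-2 + (½)*(-4 - 2)/(-2)) = 0*(-2 + (½)*(-½)*(-6)) = 0*(-2 + 3/2) = 0*(-½) = 0)
(-695 + 2921) + k(-36) = (-695 + 2921) + 0 = 2226 + 0 = 2226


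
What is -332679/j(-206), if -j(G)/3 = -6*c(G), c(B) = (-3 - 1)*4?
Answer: 110893/96 ≈ 1155.1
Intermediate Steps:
c(B) = -16 (c(B) = -4*4 = -16)
j(G) = -288 (j(G) = -(-18)*(-16) = -3*96 = -288)
-332679/j(-206) = -332679/(-288) = -332679*(-1/288) = 110893/96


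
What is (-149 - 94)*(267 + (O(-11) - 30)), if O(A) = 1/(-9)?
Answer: -57564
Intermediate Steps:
O(A) = -⅑ (O(A) = 1*(-⅑) = -⅑)
(-149 - 94)*(267 + (O(-11) - 30)) = (-149 - 94)*(267 + (-⅑ - 30)) = -243*(267 - 271/9) = -243*2132/9 = -57564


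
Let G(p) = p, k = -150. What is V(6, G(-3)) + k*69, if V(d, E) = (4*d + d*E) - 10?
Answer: -10354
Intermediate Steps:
V(d, E) = -10 + 4*d + E*d (V(d, E) = (4*d + E*d) - 10 = -10 + 4*d + E*d)
V(6, G(-3)) + k*69 = (-10 + 4*6 - 3*6) - 150*69 = (-10 + 24 - 18) - 10350 = -4 - 10350 = -10354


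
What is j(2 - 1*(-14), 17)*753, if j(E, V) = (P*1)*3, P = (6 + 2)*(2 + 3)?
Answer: 90360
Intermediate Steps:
P = 40 (P = 8*5 = 40)
j(E, V) = 120 (j(E, V) = (40*1)*3 = 40*3 = 120)
j(2 - 1*(-14), 17)*753 = 120*753 = 90360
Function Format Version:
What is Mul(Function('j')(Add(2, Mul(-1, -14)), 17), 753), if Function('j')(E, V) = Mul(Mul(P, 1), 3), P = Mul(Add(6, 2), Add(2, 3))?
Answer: 90360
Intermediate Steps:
P = 40 (P = Mul(8, 5) = 40)
Function('j')(E, V) = 120 (Function('j')(E, V) = Mul(Mul(40, 1), 3) = Mul(40, 3) = 120)
Mul(Function('j')(Add(2, Mul(-1, -14)), 17), 753) = Mul(120, 753) = 90360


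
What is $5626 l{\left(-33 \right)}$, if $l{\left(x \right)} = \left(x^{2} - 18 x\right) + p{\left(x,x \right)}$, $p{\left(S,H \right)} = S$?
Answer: $9282900$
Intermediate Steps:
$l{\left(x \right)} = x^{2} - 17 x$ ($l{\left(x \right)} = \left(x^{2} - 18 x\right) + x = x^{2} - 17 x$)
$5626 l{\left(-33 \right)} = 5626 \left(- 33 \left(-17 - 33\right)\right) = 5626 \left(\left(-33\right) \left(-50\right)\right) = 5626 \cdot 1650 = 9282900$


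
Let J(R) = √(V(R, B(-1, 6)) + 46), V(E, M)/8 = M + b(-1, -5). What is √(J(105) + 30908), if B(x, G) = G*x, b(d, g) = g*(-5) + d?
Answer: √(30908 + √190) ≈ 175.85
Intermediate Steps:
b(d, g) = d - 5*g (b(d, g) = -5*g + d = d - 5*g)
V(E, M) = 192 + 8*M (V(E, M) = 8*(M + (-1 - 5*(-5))) = 8*(M + (-1 + 25)) = 8*(M + 24) = 8*(24 + M) = 192 + 8*M)
J(R) = √190 (J(R) = √((192 + 8*(6*(-1))) + 46) = √((192 + 8*(-6)) + 46) = √((192 - 48) + 46) = √(144 + 46) = √190)
√(J(105) + 30908) = √(√190 + 30908) = √(30908 + √190)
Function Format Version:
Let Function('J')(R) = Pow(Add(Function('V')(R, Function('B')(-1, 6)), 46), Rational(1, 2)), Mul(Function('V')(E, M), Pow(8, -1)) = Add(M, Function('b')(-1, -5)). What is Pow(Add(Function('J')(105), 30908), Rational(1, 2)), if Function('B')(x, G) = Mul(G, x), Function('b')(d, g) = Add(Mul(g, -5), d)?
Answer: Pow(Add(30908, Pow(190, Rational(1, 2))), Rational(1, 2)) ≈ 175.85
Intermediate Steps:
Function('b')(d, g) = Add(d, Mul(-5, g)) (Function('b')(d, g) = Add(Mul(-5, g), d) = Add(d, Mul(-5, g)))
Function('V')(E, M) = Add(192, Mul(8, M)) (Function('V')(E, M) = Mul(8, Add(M, Add(-1, Mul(-5, -5)))) = Mul(8, Add(M, Add(-1, 25))) = Mul(8, Add(M, 24)) = Mul(8, Add(24, M)) = Add(192, Mul(8, M)))
Function('J')(R) = Pow(190, Rational(1, 2)) (Function('J')(R) = Pow(Add(Add(192, Mul(8, Mul(6, -1))), 46), Rational(1, 2)) = Pow(Add(Add(192, Mul(8, -6)), 46), Rational(1, 2)) = Pow(Add(Add(192, -48), 46), Rational(1, 2)) = Pow(Add(144, 46), Rational(1, 2)) = Pow(190, Rational(1, 2)))
Pow(Add(Function('J')(105), 30908), Rational(1, 2)) = Pow(Add(Pow(190, Rational(1, 2)), 30908), Rational(1, 2)) = Pow(Add(30908, Pow(190, Rational(1, 2))), Rational(1, 2))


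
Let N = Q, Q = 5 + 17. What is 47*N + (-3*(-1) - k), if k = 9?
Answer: 1028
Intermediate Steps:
Q = 22
N = 22
47*N + (-3*(-1) - k) = 47*22 + (-3*(-1) - 1*9) = 1034 + (3 - 9) = 1034 - 6 = 1028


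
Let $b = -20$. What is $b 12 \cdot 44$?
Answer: $-10560$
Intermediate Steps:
$b 12 \cdot 44 = \left(-20\right) 12 \cdot 44 = \left(-240\right) 44 = -10560$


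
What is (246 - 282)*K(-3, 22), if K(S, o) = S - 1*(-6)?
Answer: -108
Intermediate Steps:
K(S, o) = 6 + S (K(S, o) = S + 6 = 6 + S)
(246 - 282)*K(-3, 22) = (246 - 282)*(6 - 3) = -36*3 = -108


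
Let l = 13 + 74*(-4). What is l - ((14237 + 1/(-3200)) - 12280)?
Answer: -7167999/3200 ≈ -2240.0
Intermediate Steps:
l = -283 (l = 13 - 296 = -283)
l - ((14237 + 1/(-3200)) - 12280) = -283 - ((14237 + 1/(-3200)) - 12280) = -283 - ((14237 - 1/3200) - 12280) = -283 - (45558399/3200 - 12280) = -283 - 1*6262399/3200 = -283 - 6262399/3200 = -7167999/3200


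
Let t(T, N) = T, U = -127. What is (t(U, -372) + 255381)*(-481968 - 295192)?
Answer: -198373198640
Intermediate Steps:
(t(U, -372) + 255381)*(-481968 - 295192) = (-127 + 255381)*(-481968 - 295192) = 255254*(-777160) = -198373198640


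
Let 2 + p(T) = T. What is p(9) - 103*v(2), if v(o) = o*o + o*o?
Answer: -817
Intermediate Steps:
v(o) = 2*o**2 (v(o) = o**2 + o**2 = 2*o**2)
p(T) = -2 + T
p(9) - 103*v(2) = (-2 + 9) - 206*2**2 = 7 - 206*4 = 7 - 103*8 = 7 - 824 = -817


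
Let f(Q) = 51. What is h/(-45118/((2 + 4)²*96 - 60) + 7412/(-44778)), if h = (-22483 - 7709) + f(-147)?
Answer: 7489254834/3342263 ≈ 2240.8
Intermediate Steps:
h = -30141 (h = (-22483 - 7709) + 51 = -30192 + 51 = -30141)
h/(-45118/((2 + 4)²*96 - 60) + 7412/(-44778)) = -30141/(-45118/((2 + 4)²*96 - 60) + 7412/(-44778)) = -30141/(-45118/(6²*96 - 60) + 7412*(-1/44778)) = -30141/(-45118/(36*96 - 60) - 218/1317) = -30141/(-45118/(3456 - 60) - 218/1317) = -30141/(-45118/3396 - 218/1317) = -30141/(-45118*1/3396 - 218/1317) = -30141/(-22559/1698 - 218/1317) = -30141/(-3342263/248474) = -30141*(-248474/3342263) = 7489254834/3342263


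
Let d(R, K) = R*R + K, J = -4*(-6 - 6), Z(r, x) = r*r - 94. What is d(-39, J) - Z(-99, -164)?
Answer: -8138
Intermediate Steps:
Z(r, x) = -94 + r² (Z(r, x) = r² - 94 = -94 + r²)
J = 48 (J = -4*(-12) = 48)
d(R, K) = K + R² (d(R, K) = R² + K = K + R²)
d(-39, J) - Z(-99, -164) = (48 + (-39)²) - (-94 + (-99)²) = (48 + 1521) - (-94 + 9801) = 1569 - 1*9707 = 1569 - 9707 = -8138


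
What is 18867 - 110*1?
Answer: 18757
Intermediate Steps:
18867 - 110*1 = 18867 - 110 = 18757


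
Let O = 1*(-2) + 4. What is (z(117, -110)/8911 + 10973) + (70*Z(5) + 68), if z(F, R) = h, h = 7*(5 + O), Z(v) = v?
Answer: 14500750/1273 ≈ 11391.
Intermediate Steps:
O = 2 (O = -2 + 4 = 2)
h = 49 (h = 7*(5 + 2) = 7*7 = 49)
z(F, R) = 49
(z(117, -110)/8911 + 10973) + (70*Z(5) + 68) = (49/8911 + 10973) + (70*5 + 68) = (49*(1/8911) + 10973) + (350 + 68) = (7/1273 + 10973) + 418 = 13968636/1273 + 418 = 14500750/1273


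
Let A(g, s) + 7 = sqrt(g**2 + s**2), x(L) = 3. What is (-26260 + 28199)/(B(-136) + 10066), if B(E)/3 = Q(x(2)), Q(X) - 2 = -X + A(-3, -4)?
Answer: 1939/10057 ≈ 0.19280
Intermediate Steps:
A(g, s) = -7 + sqrt(g**2 + s**2)
Q(X) = -X (Q(X) = 2 + (-X + (-7 + sqrt((-3)**2 + (-4)**2))) = 2 + (-X + (-7 + sqrt(9 + 16))) = 2 + (-X + (-7 + sqrt(25))) = 2 + (-X + (-7 + 5)) = 2 + (-X - 2) = 2 + (-2 - X) = -X)
B(E) = -9 (B(E) = 3*(-1*3) = 3*(-3) = -9)
(-26260 + 28199)/(B(-136) + 10066) = (-26260 + 28199)/(-9 + 10066) = 1939/10057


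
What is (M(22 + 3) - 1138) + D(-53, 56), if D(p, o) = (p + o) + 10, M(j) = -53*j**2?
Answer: -34250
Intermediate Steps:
D(p, o) = 10 + o + p (D(p, o) = (o + p) + 10 = 10 + o + p)
(M(22 + 3) - 1138) + D(-53, 56) = (-53*(22 + 3)**2 - 1138) + (10 + 56 - 53) = (-53*25**2 - 1138) + 13 = (-53*625 - 1138) + 13 = (-33125 - 1138) + 13 = -34263 + 13 = -34250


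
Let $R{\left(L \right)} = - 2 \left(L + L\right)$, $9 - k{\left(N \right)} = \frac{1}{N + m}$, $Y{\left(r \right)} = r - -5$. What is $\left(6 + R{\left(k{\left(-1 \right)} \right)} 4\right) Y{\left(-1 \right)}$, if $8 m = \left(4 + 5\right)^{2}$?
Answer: $- \frac{39784}{73} \approx -544.99$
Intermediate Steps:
$m = \frac{81}{8}$ ($m = \frac{\left(4 + 5\right)^{2}}{8} = \frac{9^{2}}{8} = \frac{1}{8} \cdot 81 = \frac{81}{8} \approx 10.125$)
$Y{\left(r \right)} = 5 + r$ ($Y{\left(r \right)} = r + 5 = 5 + r$)
$k{\left(N \right)} = 9 - \frac{1}{\frac{81}{8} + N}$ ($k{\left(N \right)} = 9 - \frac{1}{N + \frac{81}{8}} = 9 - \frac{1}{\frac{81}{8} + N}$)
$R{\left(L \right)} = - 4 L$ ($R{\left(L \right)} = - 2 \cdot 2 L = - 4 L$)
$\left(6 + R{\left(k{\left(-1 \right)} \right)} 4\right) Y{\left(-1 \right)} = \left(6 + - 4 \frac{721 + 72 \left(-1\right)}{81 + 8 \left(-1\right)} 4\right) \left(5 - 1\right) = \left(6 + - 4 \frac{721 - 72}{81 - 8} \cdot 4\right) 4 = \left(6 + - 4 \cdot \frac{1}{73} \cdot 649 \cdot 4\right) 4 = \left(6 + \left(-4\right) \frac{649}{73} \cdot 4\right) 4 = \left(6 - \frac{10384}{73}\right) 4 = \left(- \frac{9946}{73}\right) 4 = - \frac{39784}{73}$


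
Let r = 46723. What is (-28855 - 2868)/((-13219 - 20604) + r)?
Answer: -31723/12900 ≈ -2.4591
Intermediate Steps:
(-28855 - 2868)/((-13219 - 20604) + r) = (-28855 - 2868)/((-13219 - 20604) + 46723) = -31723/(-33823 + 46723) = -31723/12900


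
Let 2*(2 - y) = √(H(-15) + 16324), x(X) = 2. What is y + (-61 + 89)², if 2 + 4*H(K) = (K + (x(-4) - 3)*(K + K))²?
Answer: 786 - √65519/4 ≈ 722.01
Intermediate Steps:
H(K) = -½ + K²/4 (H(K) = -½ + (K + (2 - 3)*(K + K))²/4 = -½ + (K - 2*K)²/4 = -½ + (-K)²/4 = -½ + K²/4)
y = 2 - √65519/4 (y = 2 - √((-½ + (¼)*(-15)²) + 16324)/2 = 2 - √((-½ + (¼)*225) + 16324)/2 = 2 - √((-½ + 225/4) + 16324)/2 = 2 - √(223/4 + 16324)/2 = 2 - √65519/4 ≈ -61.992)
y + (-61 + 89)² = (2 - √65519/4) + (-61 + 89)² = (2 - √65519/4) + 28² = (2 - √65519/4) + 784 = 786 - √65519/4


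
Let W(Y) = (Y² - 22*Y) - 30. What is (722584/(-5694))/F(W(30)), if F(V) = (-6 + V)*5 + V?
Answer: -4406/42705 ≈ -0.10317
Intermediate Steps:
W(Y) = -30 + Y² - 22*Y
F(V) = -30 + 6*V (F(V) = (-30 + 5*V) + V = -30 + 6*V)
(722584/(-5694))/F(W(30)) = (722584/(-5694))/(-30 + 6*(-30 + 30² - 22*30)) = (722584*(-1/5694))/(-30 + 6*(-30 + 900 - 660)) = -361292/(2847*(-30 + 6*210)) = -361292/(2847*(-30 + 1260)) = -361292/2847/1230 = -361292/2847*1/1230 = -4406/42705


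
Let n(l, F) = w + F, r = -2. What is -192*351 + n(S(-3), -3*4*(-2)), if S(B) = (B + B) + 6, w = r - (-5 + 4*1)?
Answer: -67369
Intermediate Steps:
w = -1 (w = -2 - (-5 + 4*1) = -2 - (-5 + 4) = -2 - 1*(-1) = -2 + 1 = -1)
S(B) = 6 + 2*B (S(B) = 2*B + 6 = 6 + 2*B)
n(l, F) = -1 + F
-192*351 + n(S(-3), -3*4*(-2)) = -192*351 + (-1 - 3*4*(-2)) = -67392 + (-1 - 12*(-2)) = -67392 + (-1 + 24) = -67392 + 23 = -67369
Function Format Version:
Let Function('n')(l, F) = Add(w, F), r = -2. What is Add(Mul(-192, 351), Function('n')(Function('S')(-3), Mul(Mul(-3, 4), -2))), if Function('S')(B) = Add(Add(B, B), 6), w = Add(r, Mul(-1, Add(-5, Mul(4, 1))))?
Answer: -67369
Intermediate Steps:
w = -1 (w = Add(-2, Mul(-1, Add(-5, Mul(4, 1)))) = Add(-2, Mul(-1, Add(-5, 4))) = Add(-2, Mul(-1, -1)) = Add(-2, 1) = -1)
Function('S')(B) = Add(6, Mul(2, B)) (Function('S')(B) = Add(Mul(2, B), 6) = Add(6, Mul(2, B)))
Function('n')(l, F) = Add(-1, F)
Add(Mul(-192, 351), Function('n')(Function('S')(-3), Mul(Mul(-3, 4), -2))) = Add(Mul(-192, 351), Add(-1, Mul(Mul(-3, 4), -2))) = Add(-67392, Add(-1, Mul(-12, -2))) = Add(-67392, Add(-1, 24)) = Add(-67392, 23) = -67369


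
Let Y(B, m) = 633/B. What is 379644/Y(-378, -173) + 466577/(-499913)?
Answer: -23913508790219/105481643 ≈ -2.2671e+5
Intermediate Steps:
379644/Y(-378, -173) + 466577/(-499913) = 379644/((633/(-378))) + 466577/(-499913) = 379644/((633*(-1/378))) + 466577*(-1/499913) = 379644/(-211/126) - 466577/499913 = 379644*(-126/211) - 466577/499913 = -47835144/211 - 466577/499913 = -23913508790219/105481643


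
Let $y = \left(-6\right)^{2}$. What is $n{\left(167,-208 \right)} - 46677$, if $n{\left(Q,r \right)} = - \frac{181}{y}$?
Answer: $- \frac{1680553}{36} \approx -46682.0$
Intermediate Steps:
$y = 36$
$n{\left(Q,r \right)} = - \frac{181}{36}$
$n{\left(167,-208 \right)} - 46677 = - \frac{181}{36} - 46677 = - \frac{1680553}{36}$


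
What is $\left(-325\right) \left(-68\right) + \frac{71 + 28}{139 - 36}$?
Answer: $\frac{2276399}{103} \approx 22101.0$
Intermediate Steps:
$\left(-325\right) \left(-68\right) + \frac{71 + 28}{139 - 36} = 22100 + \frac{99}{103} = \frac{2276399}{103}$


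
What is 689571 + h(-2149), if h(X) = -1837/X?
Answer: 1481889916/2149 ≈ 6.8957e+5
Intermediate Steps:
689571 + h(-2149) = 689571 - 1837/(-2149) = 689571 - 1837*(-1/2149) = 689571 + 1837/2149 = 1481889916/2149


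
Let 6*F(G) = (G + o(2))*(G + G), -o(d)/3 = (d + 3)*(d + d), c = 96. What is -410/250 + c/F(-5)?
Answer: -49/65 ≈ -0.75385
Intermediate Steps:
o(d) = -6*d*(3 + d) (o(d) = -3*(d + 3)*(d + d) = -3*(3 + d)*2*d = -6*d*(3 + d))
F(G) = G*(-60 + G)/3 (F(G) = ((G - 6*2*(3 + 2))*(G + G))/6 = ((G - 6*2*5)*(2*G))/6 = ((G - 60)*(2*G))/6 = ((-60 + G)*(2*G))/6 = (2*G*(-60 + G))/6 = G*(-60 + G)/3)
-410/250 + c/F(-5) = -410/250 + 96/(((⅓)*(-5)*(-60 - 5))) = -410*1/250 + 96/(((⅓)*(-5)*(-65))) = -41/25 + 96/(325/3) = -41/25 + 96*(3/325) = -41/25 + 288/325 = -49/65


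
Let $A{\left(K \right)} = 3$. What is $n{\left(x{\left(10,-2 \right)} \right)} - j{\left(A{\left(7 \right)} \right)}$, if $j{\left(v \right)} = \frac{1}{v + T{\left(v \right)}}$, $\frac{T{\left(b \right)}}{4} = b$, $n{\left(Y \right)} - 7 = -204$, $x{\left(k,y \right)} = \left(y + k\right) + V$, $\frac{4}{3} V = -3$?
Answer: $- \frac{2956}{15} \approx -197.07$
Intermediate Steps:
$V = - \frac{9}{4}$ ($V = \frac{3}{4} \left(-3\right) = - \frac{9}{4} \approx -2.25$)
$x{\left(k,y \right)} = - \frac{9}{4} + k + y$ ($x{\left(k,y \right)} = \left(y + k\right) - \frac{9}{4} = \left(k + y\right) - \frac{9}{4} = - \frac{9}{4} + k + y$)
$n{\left(Y \right)} = -197$ ($n{\left(Y \right)} = 7 - 204 = -197$)
$T{\left(b \right)} = 4 b$
$j{\left(v \right)} = \frac{1}{5 v}$ ($j{\left(v \right)} = \frac{1}{v + 4 v} = \frac{1}{5 v}$)
$n{\left(x{\left(10,-2 \right)} \right)} - j{\left(A{\left(7 \right)} \right)} = -197 - \frac{1}{5 \cdot 3} = -197 - \frac{1}{5} \cdot \frac{1}{3} = -197 - \frac{1}{15} = - \frac{2956}{15}$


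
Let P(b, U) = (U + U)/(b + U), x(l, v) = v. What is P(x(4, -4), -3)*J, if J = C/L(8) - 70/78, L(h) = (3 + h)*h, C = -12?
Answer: -887/1001 ≈ -0.88611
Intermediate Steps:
P(b, U) = 2*U/(U + b) (P(b, U) = (2*U)/(U + b) = 2*U/(U + b))
L(h) = h*(3 + h)
J = -887/858 (J = -12*1/(8*(3 + 8)) - 70/78 = -12/(8*11) - 70*1/78 = -12/88 - 35/39 = -12*1/88 - 35/39 = -3/22 - 35/39 = -887/858 ≈ -1.0338)
P(x(4, -4), -3)*J = (2*(-3)/(-3 - 4))*(-887/858) = (2*(-3)/(-7))*(-887/858) = (2*(-3)*(-⅐))*(-887/858) = (6/7)*(-887/858) = -887/1001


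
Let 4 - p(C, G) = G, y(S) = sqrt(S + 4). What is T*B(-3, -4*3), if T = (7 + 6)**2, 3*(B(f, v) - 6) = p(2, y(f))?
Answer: 1183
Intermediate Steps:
y(S) = sqrt(4 + S)
p(C, G) = 4 - G
B(f, v) = 22/3 - sqrt(4 + f)/3 (B(f, v) = 6 + (4 - sqrt(4 + f))/3 = 6 + (4/3 - sqrt(4 + f)/3) = 22/3 - sqrt(4 + f)/3)
T = 169 (T = 13**2 = 169)
T*B(-3, -4*3) = 169*(22/3 - sqrt(4 - 3)/3) = 169*(22/3 - sqrt(1)/3) = 169*(22/3 - 1/3*1) = 169*(22/3 - 1/3) = 169*7 = 1183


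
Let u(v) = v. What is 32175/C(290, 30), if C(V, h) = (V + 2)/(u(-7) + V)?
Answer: 9105525/292 ≈ 31183.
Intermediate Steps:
C(V, h) = (2 + V)/(-7 + V) (C(V, h) = (V + 2)/(-7 + V) = (2 + V)/(-7 + V))
32175/C(290, 30) = 32175/(((2 + 290)/(-7 + 290))) = 32175/((292/283)) = 32175/(((1/283)*292)) = 32175/(292/283) = 32175*(283/292) = 9105525/292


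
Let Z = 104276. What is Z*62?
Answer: 6465112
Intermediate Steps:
Z*62 = 104276*62 = 6465112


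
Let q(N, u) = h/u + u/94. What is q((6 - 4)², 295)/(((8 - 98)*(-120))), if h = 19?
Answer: 88811/299484000 ≈ 0.00029655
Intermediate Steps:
q(N, u) = 19/u + u/94
q((6 - 4)², 295)/(((8 - 98)*(-120))) = (19/295 + (1/94)*295)/(((8 - 98)*(-120))) = (19*(1/295) + 295/94)/((-90*(-120))) = (19/295 + 295/94)/10800 = (88811/27730)*(1/10800) = 88811/299484000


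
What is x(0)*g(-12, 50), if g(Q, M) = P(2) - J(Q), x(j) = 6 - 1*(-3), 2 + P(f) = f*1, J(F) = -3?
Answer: 27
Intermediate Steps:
P(f) = -2 + f (P(f) = -2 + f*1 = -2 + f)
x(j) = 9 (x(j) = 6 + 3 = 9)
g(Q, M) = 3 (g(Q, M) = (-2 + 2) - 1*(-3) = 0 + 3 = 3)
x(0)*g(-12, 50) = 9*3 = 27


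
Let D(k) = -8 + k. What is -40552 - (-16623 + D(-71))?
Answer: -23850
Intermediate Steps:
-40552 - (-16623 + D(-71)) = -40552 - (-16623 + (-8 - 71)) = -40552 - (-16623 - 79) = -40552 - 1*(-16702) = -40552 + 16702 = -23850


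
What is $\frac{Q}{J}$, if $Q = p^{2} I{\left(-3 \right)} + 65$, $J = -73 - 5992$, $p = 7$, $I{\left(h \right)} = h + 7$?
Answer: $- \frac{261}{6065} \approx -0.043034$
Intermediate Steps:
$I{\left(h \right)} = 7 + h$
$J = -6065$ ($J = -73 - 5992 = -6065$)
$Q = 261$ ($Q = 7^{2} \left(7 - 3\right) + 65 = 49 \cdot 4 + 65 = 196 + 65 = 261$)
$\frac{Q}{J} = \frac{261}{-6065} = 261 \left(- \frac{1}{6065}\right) = - \frac{261}{6065}$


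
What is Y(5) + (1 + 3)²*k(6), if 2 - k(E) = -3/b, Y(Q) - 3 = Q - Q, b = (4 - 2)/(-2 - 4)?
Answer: -109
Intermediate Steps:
b = -⅓ (b = 2/(-6) = 2*(-⅙) = -⅓ ≈ -0.33333)
Y(Q) = 3 (Y(Q) = 3 + (Q - Q) = 3 + 0 = 3)
k(E) = -7 (k(E) = 2 - (-3)/(-⅓) = 2 - (-3)*(-3) = 2 - 1*9 = 2 - 9 = -7)
Y(5) + (1 + 3)²*k(6) = 3 + (1 + 3)²*(-7) = 3 + 4²*(-7) = 3 + 16*(-7) = 3 - 112 = -109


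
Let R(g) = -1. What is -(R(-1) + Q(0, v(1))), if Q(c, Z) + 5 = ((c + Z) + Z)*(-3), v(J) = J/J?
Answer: 12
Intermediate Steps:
v(J) = 1
Q(c, Z) = -5 - 6*Z - 3*c (Q(c, Z) = -5 + ((c + Z) + Z)*(-3) = -5 + ((Z + c) + Z)*(-3) = -5 + (c + 2*Z)*(-3) = -5 + (-6*Z - 3*c) = -5 - 6*Z - 3*c)
-(R(-1) + Q(0, v(1))) = -(-1 + (-5 - 6*1 - 3*0)) = -(-1 + (-5 - 6 + 0)) = -(-1 - 11) = -1*(-12) = 12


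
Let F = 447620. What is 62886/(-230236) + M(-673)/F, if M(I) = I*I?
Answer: 19032882481/25764559580 ≈ 0.73872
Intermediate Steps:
M(I) = I**2
62886/(-230236) + M(-673)/F = 62886/(-230236) + (-673)**2/447620 = 62886*(-1/230236) + 452929*(1/447620) = -31443/115118 + 452929/447620 = 19032882481/25764559580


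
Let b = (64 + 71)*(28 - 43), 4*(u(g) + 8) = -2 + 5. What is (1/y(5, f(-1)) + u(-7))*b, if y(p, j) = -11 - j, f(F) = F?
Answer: 59535/4 ≈ 14884.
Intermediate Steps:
u(g) = -29/4 (u(g) = -8 + (-2 + 5)/4 = -8 + (1/4)*3 = -8 + 3/4 = -29/4)
b = -2025 (b = 135*(-15) = -2025)
(1/y(5, f(-1)) + u(-7))*b = (1/(-11 - 1*(-1)) - 29/4)*(-2025) = (1/(-11 + 1) - 29/4)*(-2025) = (1/(-10) - 29/4)*(-2025) = (-1/10 - 29/4)*(-2025) = -147/20*(-2025) = 59535/4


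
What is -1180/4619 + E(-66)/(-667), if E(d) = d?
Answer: -482206/3080873 ≈ -0.15652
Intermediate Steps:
-1180/4619 + E(-66)/(-667) = -1180/4619 - 66/(-667) = -1180*1/4619 - 66*(-1/667) = -1180/4619 + 66/667 = -482206/3080873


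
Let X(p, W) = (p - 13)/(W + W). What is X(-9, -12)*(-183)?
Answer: -671/4 ≈ -167.75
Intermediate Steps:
X(p, W) = (-13 + p)/(2*W) (X(p, W) = (-13 + p)/((2*W)) = (-13 + p)*(1/(2*W)) = (-13 + p)/(2*W))
X(-9, -12)*(-183) = ((½)*(-13 - 9)/(-12))*(-183) = ((½)*(-1/12)*(-22))*(-183) = (11/12)*(-183) = -671/4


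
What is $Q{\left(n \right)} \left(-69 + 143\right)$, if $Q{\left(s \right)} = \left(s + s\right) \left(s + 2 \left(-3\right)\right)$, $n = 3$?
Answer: $-1332$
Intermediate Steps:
$Q{\left(s \right)} = 2 s \left(-6 + s\right)$ ($Q{\left(s \right)} = 2 s \left(s - 6\right) = 2 s \left(-6 + s\right)$)
$Q{\left(n \right)} \left(-69 + 143\right) = 2 \cdot 3 \left(-6 + 3\right) \left(-69 + 143\right) = 2 \cdot 3 \left(-3\right) 74 = \left(-18\right) 74 = -1332$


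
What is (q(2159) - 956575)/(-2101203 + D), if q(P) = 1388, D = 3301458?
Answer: -955187/1200255 ≈ -0.79582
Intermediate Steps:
(q(2159) - 956575)/(-2101203 + D) = (1388 - 956575)/(-2101203 + 3301458) = -955187/1200255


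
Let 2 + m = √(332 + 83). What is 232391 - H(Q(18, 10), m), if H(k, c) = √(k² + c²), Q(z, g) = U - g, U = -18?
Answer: 232391 - √(1203 - 4*√415) ≈ 2.3236e+5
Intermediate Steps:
Q(z, g) = -18 - g
m = -2 + √415 (m = -2 + √(332 + 83) = -2 + √415 ≈ 18.372)
H(k, c) = √(c² + k²)
232391 - H(Q(18, 10), m) = 232391 - √((-2 + √415)² + (-18 - 1*10)²) = 232391 - √((-2 + √415)² + (-18 - 10)²) = 232391 - √((-2 + √415)² + (-28)²) = 232391 - √((-2 + √415)² + 784) = 232391 - √(784 + (-2 + √415)²)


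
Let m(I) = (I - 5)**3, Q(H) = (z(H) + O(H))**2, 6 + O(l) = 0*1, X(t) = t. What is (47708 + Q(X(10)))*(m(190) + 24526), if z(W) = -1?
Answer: 303550703307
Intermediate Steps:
O(l) = -6 (O(l) = -6 + 0*1 = -6 + 0 = -6)
Q(H) = 49 (Q(H) = (-1 - 6)**2 = (-7)**2 = 49)
m(I) = (-5 + I)**3
(47708 + Q(X(10)))*(m(190) + 24526) = (47708 + 49)*((-5 + 190)**3 + 24526) = 47757*(185**3 + 24526) = 47757*(6331625 + 24526) = 47757*6356151 = 303550703307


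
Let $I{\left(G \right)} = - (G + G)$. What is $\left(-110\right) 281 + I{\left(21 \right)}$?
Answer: $-30952$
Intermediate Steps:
$I{\left(G \right)} = - 2 G$
$\left(-110\right) 281 + I{\left(21 \right)} = \left(-110\right) 281 - 42 = -30910 - 42 = -30952$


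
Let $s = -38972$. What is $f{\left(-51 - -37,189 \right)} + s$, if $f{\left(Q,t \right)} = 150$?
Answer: $-38822$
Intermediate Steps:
$f{\left(-51 - -37,189 \right)} + s = 150 - 38972 = -38822$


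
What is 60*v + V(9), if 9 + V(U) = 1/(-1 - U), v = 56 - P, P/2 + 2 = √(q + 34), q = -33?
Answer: 34709/10 ≈ 3470.9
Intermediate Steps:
P = -2 (P = -4 + 2*√(-33 + 34) = -4 + 2*√1 = -4 + 2*1 = -4 + 2 = -2)
v = 58 (v = 56 - 1*(-2) = 56 + 2 = 58)
V(U) = -9 + 1/(-1 - U)
60*v + V(9) = 60*58 + (-10 - 9*9)/(1 + 9) = 3480 + (-10 - 81)/10 = 3480 + (⅒)*(-91) = 3480 - 91/10 = 34709/10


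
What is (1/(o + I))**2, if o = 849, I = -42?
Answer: 1/651249 ≈ 1.5355e-6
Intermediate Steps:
(1/(o + I))**2 = (1/(849 - 42))**2 = (1/807)**2 = 1/651249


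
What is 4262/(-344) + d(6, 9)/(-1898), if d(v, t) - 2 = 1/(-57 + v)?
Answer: -103146955/8324628 ≈ -12.391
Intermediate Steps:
d(v, t) = 2 + 1/(-57 + v)
4262/(-344) + d(6, 9)/(-1898) = 4262/(-344) + ((-113 + 2*6)/(-57 + 6))/(-1898) = 4262*(-1/344) + ((-113 + 12)/(-51))*(-1/1898) = -2131/172 - 1/51*(-101)*(-1/1898) = -2131/172 + (101/51)*(-1/1898) = -2131/172 - 101/96798 = -103146955/8324628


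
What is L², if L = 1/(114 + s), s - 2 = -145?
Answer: 1/841 ≈ 0.0011891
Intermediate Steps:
s = -143 (s = 2 - 145 = -143)
L = -1/29 (L = 1/(114 - 143) = 1/(-29) = -1/29 ≈ -0.034483)
L² = (-1/29)² = 1/841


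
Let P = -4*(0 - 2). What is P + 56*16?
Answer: 904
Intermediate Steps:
P = 8 (P = -4*(-2) = 8)
P + 56*16 = 8 + 56*16 = 8 + 896 = 904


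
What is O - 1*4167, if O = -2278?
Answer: -6445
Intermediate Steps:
O - 1*4167 = -2278 - 1*4167 = -2278 - 4167 = -6445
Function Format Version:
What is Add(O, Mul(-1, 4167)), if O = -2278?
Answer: -6445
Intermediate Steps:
Add(O, Mul(-1, 4167)) = Add(-2278, Mul(-1, 4167)) = Add(-2278, -4167) = -6445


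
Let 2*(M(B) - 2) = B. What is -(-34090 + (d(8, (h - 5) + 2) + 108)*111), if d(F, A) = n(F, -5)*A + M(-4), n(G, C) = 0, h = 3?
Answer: 22102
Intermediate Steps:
M(B) = 2 + B/2
d(F, A) = 0 (d(F, A) = 0*A + (2 + (1/2)*(-4)) = 0 + (2 - 2) = 0 + 0 = 0)
-(-34090 + (d(8, (h - 5) + 2) + 108)*111) = -(-34090 + (0 + 108)*111) = -(-34090 + 108*111) = -(-34090 + 11988) = -1*(-22102) = 22102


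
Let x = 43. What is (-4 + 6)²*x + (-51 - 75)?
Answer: 46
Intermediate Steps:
(-4 + 6)²*x + (-51 - 75) = (-4 + 6)²*43 + (-51 - 75) = 2²*43 - 126 = 4*43 - 126 = 172 - 126 = 46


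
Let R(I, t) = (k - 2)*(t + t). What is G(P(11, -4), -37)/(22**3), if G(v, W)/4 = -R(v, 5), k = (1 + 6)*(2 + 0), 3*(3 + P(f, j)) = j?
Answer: -60/1331 ≈ -0.045079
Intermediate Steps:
P(f, j) = -3 + j/3
k = 14 (k = 7*2 = 14)
R(I, t) = 24*t (R(I, t) = (14 - 2)*(t + t) = 12*(2*t) = 24*t)
G(v, W) = -480 (G(v, W) = 4*(-24*5) = 4*(-1*120) = 4*(-120) = -480)
G(P(11, -4), -37)/(22**3) = -480/(22**3) = -480/10648 = -480*1/10648 = -60/1331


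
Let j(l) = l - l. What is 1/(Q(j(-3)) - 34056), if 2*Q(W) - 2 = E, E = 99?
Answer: -2/68011 ≈ -2.9407e-5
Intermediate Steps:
j(l) = 0
Q(W) = 101/2 (Q(W) = 1 + (½)*99 = 1 + 99/2 = 101/2)
1/(Q(j(-3)) - 34056) = 1/(101/2 - 34056) = 1/(-68011/2) = -2/68011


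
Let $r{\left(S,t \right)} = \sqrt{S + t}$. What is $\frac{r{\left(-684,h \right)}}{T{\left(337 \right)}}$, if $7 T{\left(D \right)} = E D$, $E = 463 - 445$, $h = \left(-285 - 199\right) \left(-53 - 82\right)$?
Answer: $\frac{14 \sqrt{449}}{1011} \approx 0.29343$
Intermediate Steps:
$h = 65340$ ($h = \left(-484\right) \left(-135\right) = 65340$)
$E = 18$ ($E = 463 - 445 = 18$)
$T{\left(D \right)} = \frac{18 D}{7}$
$\frac{r{\left(-684,h \right)}}{T{\left(337 \right)}} = \frac{\sqrt{-684 + 65340}}{\frac{18}{7} \cdot 337} = \frac{\sqrt{64656}}{\frac{6066}{7}} = 12 \sqrt{449} \cdot \frac{7}{6066} = \frac{14 \sqrt{449}}{1011}$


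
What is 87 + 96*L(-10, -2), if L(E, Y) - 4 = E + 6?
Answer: 87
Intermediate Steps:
L(E, Y) = 10 + E (L(E, Y) = 4 + (E + 6) = 4 + (6 + E) = 10 + E)
87 + 96*L(-10, -2) = 87 + 96*(10 - 10) = 87 + 96*0 = 87 + 0 = 87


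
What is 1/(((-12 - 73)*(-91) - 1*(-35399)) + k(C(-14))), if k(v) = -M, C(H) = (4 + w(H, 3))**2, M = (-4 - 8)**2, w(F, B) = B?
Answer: 1/42990 ≈ 2.3261e-5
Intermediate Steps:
M = 144 (M = (-12)**2 = 144)
C(H) = 49 (C(H) = (4 + 3)**2 = 7**2 = 49)
k(v) = -144 (k(v) = -1*144 = -144)
1/(((-12 - 73)*(-91) - 1*(-35399)) + k(C(-14))) = 1/(((-12 - 73)*(-91) - 1*(-35399)) - 144) = 1/((-85*(-91) + 35399) - 144) = 1/((7735 + 35399) - 144) = 1/(43134 - 144) = 1/42990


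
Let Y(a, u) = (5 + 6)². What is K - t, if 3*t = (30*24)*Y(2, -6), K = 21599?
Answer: -7441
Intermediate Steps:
Y(a, u) = 121 (Y(a, u) = 11² = 121)
t = 29040 (t = ((30*24)*121)/3 = (720*121)/3 = (⅓)*87120 = 29040)
K - t = 21599 - 1*29040 = 21599 - 29040 = -7441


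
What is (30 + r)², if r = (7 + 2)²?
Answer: 12321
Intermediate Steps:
r = 81 (r = 9² = 81)
(30 + r)² = (30 + 81)² = 111² = 12321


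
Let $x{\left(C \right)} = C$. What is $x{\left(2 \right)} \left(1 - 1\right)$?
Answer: $0$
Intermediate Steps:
$x{\left(2 \right)} \left(1 - 1\right) = 2 \left(1 - 1\right) = 2 \cdot 0 = 0$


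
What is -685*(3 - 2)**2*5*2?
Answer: -6850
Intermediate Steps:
-685*(3 - 2)**2*5*2 = -685*1**2*10 = -685*10 = -6850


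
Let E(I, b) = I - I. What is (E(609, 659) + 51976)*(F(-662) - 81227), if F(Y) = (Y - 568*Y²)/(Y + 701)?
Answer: -4367562459144/13 ≈ -3.3597e+11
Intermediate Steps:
E(I, b) = 0
F(Y) = (Y - 568*Y²)/(701 + Y)
(E(609, 659) + 51976)*(F(-662) - 81227) = (0 + 51976)*(-662*(1 - 568*(-662))/(701 - 662) - 81227) = 51976*(-662*(1 + 376016)/39 - 81227) = 51976*(-662*1/39*376017 - 81227) = 51976*(-82974418/13 - 81227) = 51976*(-84030369/13) = -4367562459144/13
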